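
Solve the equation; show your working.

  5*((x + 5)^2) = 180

Step 1. [5*((x + 5)^2) = 180] 5·(inner) — divide through by 5 ⇒ div: (x + 5)^2 = 36.
Step 2. [(x + 5)^2 = 36] LHS squared, RHS 36 ≥ 0: apply √ (±), so sqrt: x + 5 = 6 or -6.
Step 3. [x + 5 = 6 or -6] +5 is outermost — subtract 5 both sides. So sub: x = 1 or -11.

Answer: x ∈ {-11, 1}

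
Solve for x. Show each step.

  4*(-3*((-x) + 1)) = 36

Step 1. [4*(-3*((-x) + 1)) = 36] LHS = 4·(…); ÷4 both sides. So div: -3*((-x) + 1) = 9.
Step 2. [-3*((-x) + 1) = 9] leading coefficient -3: divide by -3, so div: (-x) + 1 = -3.
Step 3. [(-x) + 1 = -3] 1 comes off first (subtract 1), so sub: -x = -4.
Step 4. [-x = -4] flip signs both sides ⇒ neg: x = 4.

Answer: x ∈ {4}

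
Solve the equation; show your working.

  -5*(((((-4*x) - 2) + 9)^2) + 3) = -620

Step 1. [-5*(((((-4*x) - 2) + 9)^2) + 3) = -620] -5·(inner) — divide through by -5, so div: ((((-4*x) - 2) + 9)^2) + 3 = 124.
Step 2. [((((-4*x) - 2) + 9)^2) + 3 = 124] 3 comes off first (subtract 3). So sub: (((-4*x) - 2) + 9)^2 = 121.
Step 3. [(((-4*x) - 2) + 9)^2 = 121] √ both sides: 121 ≥ 0 gives two branches. So sqrt: ((-4*x) - 2) + 9 = 11 or -11.
Step 4. [((-4*x) - 2) + 9 = 11 or -11] peel the +9: subtract 9 from each side. So sub: (-4*x) - 2 = 2 or -20.
Step 5. [(-4*x) - 2 = 2 or -20] peel the -2: add 2 from each side, so sub: -4*x = 4 or -18.
Step 6. [-4*x = 4 or -18] -4·(inner) — divide through by -4 ⇒ div: x = -1 or 9/2.

Answer: x ∈ {-1, 9/2}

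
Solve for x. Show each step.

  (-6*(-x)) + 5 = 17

Step 1. [(-6*(-x)) + 5 = 17] subtract 5: x sits inside (… + 5), so sub: -6*(-x) = 12.
Step 2. [-6*(-x) = 12] leading coefficient -6: divide by -6, so div: -x = -2.
Step 3. [-x = -2] flip signs both sides ⇒ neg: x = 2.

Answer: x ∈ {2}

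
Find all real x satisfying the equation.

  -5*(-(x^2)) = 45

Step 1. [-5*(-(x^2)) = 45] divide by the outer -5, so div: -(x^2) = -9.
Step 2. [-(x^2) = -9] flip signs both sides, so neg: x^2 = 9.
Step 3. [x^2 = 9] LHS squared, RHS 9 ≥ 0: apply √ (±) ⇒ sqrt: x = 3 or -3.

Answer: x ∈ {-3, 3}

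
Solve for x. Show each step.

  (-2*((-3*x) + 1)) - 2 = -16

Step 1. [(-2*((-3*x) + 1)) - 2 = -16] 2 comes off first (add 2) ⇒ sub: -2*((-3*x) + 1) = -14.
Step 2. [-2*((-3*x) + 1) = -14] divide by the outer -2, so div: (-3*x) + 1 = 7.
Step 3. [(-3*x) + 1 = 7] 1 comes off first (subtract 1) ⇒ sub: -3*x = 6.
Step 4. [-3*x = 6] divide by the outer -3 ⇒ div: x = -2.

Answer: x ∈ {-2}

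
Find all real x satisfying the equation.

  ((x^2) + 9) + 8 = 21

Step 1. [((x^2) + 9) + 8 = 21] subtract 8: x sits inside (… + 8). So sub: (x^2) + 9 = 13.
Step 2. [(x^2) + 9 = 13] peel the +9: subtract 9 from each side, so sub: x^2 = 4.
Step 3. [x^2 = 4] √ both sides: 4 ≥ 0 gives two branches. So sqrt: x = 2 or -2.

Answer: x ∈ {-2, 2}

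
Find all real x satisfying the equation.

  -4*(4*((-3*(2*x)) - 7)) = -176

Step 1. [-4*(4*((-3*(2*x)) - 7)) = -176] divide by the outer -4, so div: 4*((-3*(2*x)) - 7) = 44.
Step 2. [4*((-3*(2*x)) - 7) = 44] LHS = 4·(…); ÷4 both sides ⇒ div: (-3*(2*x)) - 7 = 11.
Step 3. [(-3*(2*x)) - 7 = 11] peel the -7: add 7 from each side. So sub: -3*(2*x) = 18.
Step 4. [-3*(2*x) = 18] -3·(inner) — divide through by -3, so div: 2*x = -6.
Step 5. [2*x = -6] LHS = 2·(…); ÷2 both sides. So div: x = -3.

Answer: x ∈ {-3}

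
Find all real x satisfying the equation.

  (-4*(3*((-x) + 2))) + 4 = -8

Step 1. [(-4*(3*((-x) + 2))) + 4 = -8] -4 | LHS and -4 | -8: pull -4 out ⇒ factor: (3*((-x) + 2)) - 1 = 2.
Step 2. [(3*((-x) + 2)) - 1 = 2] 1 comes off first (add 1). So sub: 3*((-x) + 2) = 3.
Step 3. [3*((-x) + 2) = 3] 3·(inner) — divide through by 3 ⇒ div: (-x) + 2 = 1.
Step 4. [(-x) + 2 = 1] the outer +2 inverts by subtracting 2 ⇒ sub: -x = -1.
Step 5. [-x = -1] flip signs both sides ⇒ neg: x = 1.

Answer: x ∈ {1}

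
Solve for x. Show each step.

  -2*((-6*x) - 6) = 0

Step 1. [-2*((-6*x) - 6) = 0] divide by the outer -2, so div: (-6*x) - 6 = 0.
Step 2. [(-6*x) - 6 = 0] -6 | LHS and -6 | 0: pull -6 out, so factor: x + 1 = 0.
Step 3. [x + 1 = 0] peel the +1: subtract 1 from each side, so sub: x = -1.

Answer: x ∈ {-1}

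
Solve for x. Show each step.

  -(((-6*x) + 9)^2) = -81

Step 1. [-(((-6*x) + 9)^2) = -81] LHS negated; negate both sides. So neg: ((-6*x) + 9)^2 = 81.
Step 2. [((-6*x) + 9)^2 = 81] 81 ≥ 0, LHS is (·)² — take ±√. So sqrt: (-6*x) + 9 = 9 or -9.
Step 3. [(-6*x) + 9 = 9 or -9] the outer +9 inverts by subtracting 9 ⇒ sub: -6*x = 0 or -18.
Step 4. [-6*x = 0 or -18] leading coefficient -6: divide by -6, so div: x = 0 or 3.

Answer: x ∈ {0, 3}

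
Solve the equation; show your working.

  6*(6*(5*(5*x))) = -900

Step 1. [6*(6*(5*(5*x))) = -900] divide by the outer 6, so div: 6*(5*(5*x)) = -150.
Step 2. [6*(5*(5*x)) = -150] leading coefficient 6: divide by 6 ⇒ div: 5*(5*x) = -25.
Step 3. [5*(5*x) = -25] LHS = 5·(…); ÷5 both sides. So div: 5*x = -5.
Step 4. [5*x = -5] 5 out front; divide by 5, so div: x = -1.

Answer: x ∈ {-1}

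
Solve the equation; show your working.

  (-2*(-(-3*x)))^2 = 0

Step 1. [(-2*(-(-3*x)))^2 = 0] LHS squared, RHS 0 ≥ 0: apply √ (±) ⇒ sqrt: -2*(-(-3*x)) = 0.
Step 2. [-2*(-(-3*x)) = 0] LHS = -2·(…); ÷-2 both sides ⇒ div: -(-3*x) = 0.
Step 3. [-(-3*x) = 0] flip signs both sides. So neg: -3*x = 0.
Step 4. [-3*x = 0] divide by the outer -3 ⇒ div: x = 0.

Answer: x ∈ {0}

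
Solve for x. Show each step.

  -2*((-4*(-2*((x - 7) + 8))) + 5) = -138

Step 1. [-2*((-4*(-2*((x - 7) + 8))) + 5) = -138] LHS = -2·(…); ÷-2 both sides. So div: (-4*(-2*((x - 7) + 8))) + 5 = 69.
Step 2. [(-4*(-2*((x - 7) + 8))) + 5 = 69] +5 is outermost — subtract 5 both sides, so sub: -4*(-2*((x - 7) + 8)) = 64.
Step 3. [-4*(-2*((x - 7) + 8)) = 64] LHS = -4·(…); ÷-4 both sides. So div: -2*((x - 7) + 8) = -16.
Step 4. [-2*((x - 7) + 8) = -16] -2 out front; divide by -2. So div: (x - 7) + 8 = 8.
Step 5. [(x - 7) + 8 = 8] the outer +8 inverts by subtracting 8, so sub: x - 7 = 0.
Step 6. [x - 7 = 0] -7 is outermost — add 7 both sides. So sub: x = 7.

Answer: x ∈ {7}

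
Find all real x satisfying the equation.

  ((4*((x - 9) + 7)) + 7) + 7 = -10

Step 1. [((4*((x - 9) + 7)) + 7) + 7 = -10] subtract 7: x sits inside (… + 7) ⇒ sub: (4*((x - 9) + 7)) + 7 = -17.
Step 2. [(4*((x - 9) + 7)) + 7 = -17] subtract 7: x sits inside (… + 7). So sub: 4*((x - 9) + 7) = -24.
Step 3. [4*((x - 9) + 7) = -24] divide by the outer 4, so div: (x - 9) + 7 = -6.
Step 4. [(x - 9) + 7 = -6] +7 is outermost — subtract 7 both sides ⇒ sub: x - 9 = -13.
Step 5. [x - 9 = -13] 9 comes off first (add 9), so sub: x = -4.

Answer: x ∈ {-4}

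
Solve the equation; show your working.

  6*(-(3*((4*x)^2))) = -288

Step 1. [6*(-(3*((4*x)^2))) = -288] LHS = 6·(…); ÷6 both sides. So div: -(3*((4*x)^2)) = -48.
Step 2. [-(3*((4*x)^2)) = -48] leading − — multiply by −1 ⇒ neg: 3*((4*x)^2) = 48.
Step 3. [3*((4*x)^2) = 48] leading coefficient 3: divide by 3, so div: (4*x)^2 = 16.
Step 4. [(4*x)^2 = 16] 16 ≥ 0, LHS is (·)² — take ±√ ⇒ sqrt: 4*x = 4 or -4.
Step 5. [4*x = 4 or -4] 4·(inner) — divide through by 4. So div: x = 1 or -1.

Answer: x ∈ {-1, 1}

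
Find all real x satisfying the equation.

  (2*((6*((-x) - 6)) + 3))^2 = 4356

Step 1. [(2*((6*((-x) - 6)) + 3))^2 = 4356] √ both sides: 4356 ≥ 0 gives two branches. So sqrt: 2*((6*((-x) - 6)) + 3) = 66 or -66.
Step 2. [2*((6*((-x) - 6)) + 3) = 66 or -66] LHS = 2·(…); ÷2 both sides, so div: (6*((-x) - 6)) + 3 = 33 or -33.
Step 3. [(6*((-x) - 6)) + 3 = 33 or -33] 3 comes off first (subtract 3). So sub: 6*((-x) - 6) = 30 or -36.
Step 4. [6*((-x) - 6) = 30 or -36] 6·(inner) — divide through by 6, so div: (-x) - 6 = 5 or -6.
Step 5. [(-x) - 6 = 5 or -6] -6 is outermost — add 6 both sides. So sub: -x = 11 or 0.
Step 6. [-x = 11 or 0] flip signs both sides. So neg: x = -11 or 0.

Answer: x ∈ {-11, 0}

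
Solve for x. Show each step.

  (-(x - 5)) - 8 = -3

Step 1. [(-(x - 5)) - 8 = -3] the outer -8 inverts by adding 8, so sub: -(x - 5) = 5.
Step 2. [-(x - 5) = 5] LHS negated; negate both sides, so neg: x - 5 = -5.
Step 3. [x - 5 = -5] 5 comes off first (add 5). So sub: x = 0.

Answer: x ∈ {0}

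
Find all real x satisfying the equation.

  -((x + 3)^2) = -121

Step 1. [-((x + 3)^2) = -121] LHS negated; negate both sides, so neg: (x + 3)^2 = 121.
Step 2. [(x + 3)^2 = 121] LHS squared, RHS 121 ≥ 0: apply √ (±). So sqrt: x + 3 = 11 or -11.
Step 3. [x + 3 = 11 or -11] 3 comes off first (subtract 3). So sub: x = 8 or -14.

Answer: x ∈ {-14, 8}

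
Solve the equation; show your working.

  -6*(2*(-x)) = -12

Step 1. [-6*(2*(-x)) = -12] -6·(inner) — divide through by -6, so div: 2*(-x) = 2.
Step 2. [2*(-x) = 2] leading coefficient 2: divide by 2 ⇒ div: -x = 1.
Step 3. [-x = 1] flip signs both sides. So neg: x = -1.

Answer: x ∈ {-1}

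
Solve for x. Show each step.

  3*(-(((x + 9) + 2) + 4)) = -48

Step 1. [3*(-(((x + 9) + 2) + 4)) = -48] 3·(inner) — divide through by 3 ⇒ div: -(((x + 9) + 2) + 4) = -16.
Step 2. [-(((x + 9) + 2) + 4) = -16] LHS negated; negate both sides, so neg: ((x + 9) + 2) + 4 = 16.
Step 3. [((x + 9) + 2) + 4 = 16] peel the +4: subtract 4 from each side, so sub: (x + 9) + 2 = 12.
Step 4. [(x + 9) + 2 = 12] +2 is outermost — subtract 2 both sides ⇒ sub: x + 9 = 10.
Step 5. [x + 9 = 10] the outer +9 inverts by subtracting 9 ⇒ sub: x = 1.

Answer: x ∈ {1}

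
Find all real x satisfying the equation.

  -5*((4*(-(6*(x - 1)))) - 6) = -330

Step 1. [-5*((4*(-(6*(x - 1)))) - 6) = -330] -5 out front; divide by -5. So div: (4*(-(6*(x - 1)))) - 6 = 66.
Step 2. [(4*(-(6*(x - 1)))) - 6 = 66] add 6: x sits inside (… - 6) ⇒ sub: 4*(-(6*(x - 1))) = 72.
Step 3. [4*(-(6*(x - 1))) = 72] 4·(inner) — divide through by 4, so div: -(6*(x - 1)) = 18.
Step 4. [-(6*(x - 1)) = 18] LHS negated; negate both sides ⇒ neg: 6*(x - 1) = -18.
Step 5. [6*(x - 1) = -18] LHS = 6·(…); ÷6 both sides. So div: x - 1 = -3.
Step 6. [x - 1 = -3] -1 is outermost — add 1 both sides, so sub: x = -2.

Answer: x ∈ {-2}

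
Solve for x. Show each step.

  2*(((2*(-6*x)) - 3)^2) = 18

Step 1. [2*(((2*(-6*x)) - 3)^2) = 18] 2·(inner) — divide through by 2, so div: ((2*(-6*x)) - 3)^2 = 9.
Step 2. [((2*(-6*x)) - 3)^2 = 9] 9 ≥ 0, LHS is (·)² — take ±√, so sqrt: (2*(-6*x)) - 3 = 3 or -3.
Step 3. [(2*(-6*x)) - 3 = 3 or -3] add 3: x sits inside (… - 3) ⇒ sub: 2*(-6*x) = 6 or 0.
Step 4. [2*(-6*x) = 6 or 0] leading coefficient 2: divide by 2 ⇒ div: -6*x = 3 or 0.
Step 5. [-6*x = 3 or 0] leading coefficient -6: divide by -6 ⇒ div: x = -1/2 or 0.

Answer: x ∈ {-1/2, 0}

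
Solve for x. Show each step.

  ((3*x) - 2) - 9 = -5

Step 1. [((3*x) - 2) - 9 = -5] 9 comes off first (add 9) ⇒ sub: (3*x) - 2 = 4.
Step 2. [(3*x) - 2 = 4] -2 is outermost — add 2 both sides. So sub: 3*x = 6.
Step 3. [3*x = 6] 3 out front; divide by 3 ⇒ div: x = 2.

Answer: x ∈ {2}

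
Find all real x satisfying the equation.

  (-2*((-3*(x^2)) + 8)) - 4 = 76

Step 1. [(-2*((-3*(x^2)) + 8)) - 4 = 76] common factor -2 (LHS and 76) — divide through, so factor: ((-3*(x^2)) + 8) + 2 = -38.
Step 2. [((-3*(x^2)) + 8) + 2 = -38] subtract 2: x sits inside (… + 2), so sub: (-3*(x^2)) + 8 = -40.
Step 3. [(-3*(x^2)) + 8 = -40] +8 is outermost — subtract 8 both sides, so sub: -3*(x^2) = -48.
Step 4. [-3*(x^2) = -48] leading coefficient -3: divide by -3, so div: x^2 = 16.
Step 5. [x^2 = 16] √ both sides: 16 ≥ 0 gives two branches, so sqrt: x = 4 or -4.

Answer: x ∈ {-4, 4}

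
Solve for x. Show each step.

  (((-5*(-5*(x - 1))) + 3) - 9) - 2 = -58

Step 1. [(((-5*(-5*(x - 1))) + 3) - 9) - 2 = -58] -2 is outermost — add 2 both sides, so sub: ((-5*(-5*(x - 1))) + 3) - 9 = -56.
Step 2. [((-5*(-5*(x - 1))) + 3) - 9 = -56] 9 comes off first (add 9). So sub: (-5*(-5*(x - 1))) + 3 = -47.
Step 3. [(-5*(-5*(x - 1))) + 3 = -47] 3 comes off first (subtract 3) ⇒ sub: -5*(-5*(x - 1)) = -50.
Step 4. [-5*(-5*(x - 1)) = -50] leading coefficient -5: divide by -5 ⇒ div: -5*(x - 1) = 10.
Step 5. [-5*(x - 1) = 10] -5·(inner) — divide through by -5, so div: x - 1 = -2.
Step 6. [x - 1 = -2] peel the -1: add 1 from each side. So sub: x = -1.

Answer: x ∈ {-1}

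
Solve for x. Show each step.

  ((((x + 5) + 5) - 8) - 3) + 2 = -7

Step 1. [((((x + 5) + 5) - 8) - 3) + 2 = -7] the outer +2 inverts by subtracting 2, so sub: (((x + 5) + 5) - 8) - 3 = -9.
Step 2. [(((x + 5) + 5) - 8) - 3 = -9] peel the -3: add 3 from each side, so sub: ((x + 5) + 5) - 8 = -6.
Step 3. [((x + 5) + 5) - 8 = -6] add 8: x sits inside (… - 8). So sub: (x + 5) + 5 = 2.
Step 4. [(x + 5) + 5 = 2] 5 comes off first (subtract 5), so sub: x + 5 = -3.
Step 5. [x + 5 = -3] 5 comes off first (subtract 5) ⇒ sub: x = -8.

Answer: x ∈ {-8}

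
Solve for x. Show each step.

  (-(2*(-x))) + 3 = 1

Step 1. [(-(2*(-x))) + 3 = 1] 3 comes off first (subtract 3) ⇒ sub: -(2*(-x)) = -2.
Step 2. [-(2*(-x)) = -2] LHS negated; negate both sides ⇒ neg: 2*(-x) = 2.
Step 3. [2*(-x) = 2] leading coefficient 2: divide by 2, so div: -x = 1.
Step 4. [-x = 1] flip signs both sides. So neg: x = -1.

Answer: x ∈ {-1}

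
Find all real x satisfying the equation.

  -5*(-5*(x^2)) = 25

Step 1. [-5*(-5*(x^2)) = 25] divide by the outer -5. So div: -5*(x^2) = -5.
Step 2. [-5*(x^2) = -5] divide by the outer -5. So div: x^2 = 1.
Step 3. [x^2 = 1] √ both sides: 1 ≥ 0 gives two branches ⇒ sqrt: x = 1 or -1.

Answer: x ∈ {-1, 1}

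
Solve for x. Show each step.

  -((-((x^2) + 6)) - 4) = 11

Step 1. [-((-((x^2) + 6)) - 4) = 11] LHS negated; negate both sides ⇒ neg: (-((x^2) + 6)) - 4 = -11.
Step 2. [(-((x^2) + 6)) - 4 = -11] the outer -4 inverts by adding 4 ⇒ sub: -((x^2) + 6) = -7.
Step 3. [-((x^2) + 6) = -7] leading − — multiply by −1. So neg: (x^2) + 6 = 7.
Step 4. [(x^2) + 6 = 7] +6 is outermost — subtract 6 both sides, so sub: x^2 = 1.
Step 5. [x^2 = 1] √ both sides: 1 ≥ 0 gives two branches ⇒ sqrt: x = 1 or -1.

Answer: x ∈ {-1, 1}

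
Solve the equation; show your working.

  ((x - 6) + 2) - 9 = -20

Step 1. [((x - 6) + 2) - 9 = -20] the outer -9 inverts by adding 9, so sub: (x - 6) + 2 = -11.
Step 2. [(x - 6) + 2 = -11] subtract 2: x sits inside (… + 2) ⇒ sub: x - 6 = -13.
Step 3. [x - 6 = -13] peel the -6: add 6 from each side ⇒ sub: x = -7.

Answer: x ∈ {-7}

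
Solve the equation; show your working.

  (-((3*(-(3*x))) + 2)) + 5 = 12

Step 1. [(-((3*(-(3*x))) + 2)) + 5 = 12] 5 comes off first (subtract 5), so sub: -((3*(-(3*x))) + 2) = 7.
Step 2. [-((3*(-(3*x))) + 2) = 7] leading − — multiply by −1, so neg: (3*(-(3*x))) + 2 = -7.
Step 3. [(3*(-(3*x))) + 2 = -7] the outer +2 inverts by subtracting 2, so sub: 3*(-(3*x)) = -9.
Step 4. [3*(-(3*x)) = -9] 3 out front; divide by 3 ⇒ div: -(3*x) = -3.
Step 5. [-(3*x) = -3] flip signs both sides, so neg: 3*x = 3.
Step 6. [3*x = 3] leading coefficient 3: divide by 3. So div: x = 1.

Answer: x ∈ {1}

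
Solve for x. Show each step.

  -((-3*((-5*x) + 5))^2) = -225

Step 1. [-((-3*((-5*x) + 5))^2) = -225] leading − — multiply by −1, so neg: (-3*((-5*x) + 5))^2 = 225.
Step 2. [(-3*((-5*x) + 5))^2 = 225] 225 ≥ 0, LHS is (·)² — take ±√ ⇒ sqrt: -3*((-5*x) + 5) = 15 or -15.
Step 3. [-3*((-5*x) + 5) = 15 or -15] LHS = -3·(…); ÷-3 both sides, so div: (-5*x) + 5 = -5 or 5.
Step 4. [(-5*x) + 5 = -5 or 5] peel the +5: subtract 5 from each side. So sub: -5*x = -10 or 0.
Step 5. [-5*x = -10 or 0] divide by the outer -5 ⇒ div: x = 2 or 0.

Answer: x ∈ {0, 2}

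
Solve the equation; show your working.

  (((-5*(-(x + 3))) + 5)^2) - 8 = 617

Step 1. [(((-5*(-(x + 3))) + 5)^2) - 8 = 617] -8 is outermost — add 8 both sides ⇒ sub: ((-5*(-(x + 3))) + 5)^2 = 625.
Step 2. [((-5*(-(x + 3))) + 5)^2 = 625] 625 ≥ 0, LHS is (·)² — take ±√, so sqrt: (-5*(-(x + 3))) + 5 = 25 or -25.
Step 3. [(-5*(-(x + 3))) + 5 = 25 or -25] 5 comes off first (subtract 5), so sub: -5*(-(x + 3)) = 20 or -30.
Step 4. [-5*(-(x + 3)) = 20 or -30] LHS = -5·(…); ÷-5 both sides, so div: -(x + 3) = -4 or 6.
Step 5. [-(x + 3) = -4 or 6] LHS negated; negate both sides. So neg: x + 3 = 4 or -6.
Step 6. [x + 3 = 4 or -6] subtract 3: x sits inside (… + 3) ⇒ sub: x = 1 or -9.

Answer: x ∈ {-9, 1}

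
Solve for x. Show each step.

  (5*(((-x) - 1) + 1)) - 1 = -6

Step 1. [(5*(((-x) - 1) + 1)) - 1 = -6] 1 comes off first (add 1) ⇒ sub: 5*(((-x) - 1) + 1) = -5.
Step 2. [5*(((-x) - 1) + 1) = -5] LHS = 5·(…); ÷5 both sides, so div: ((-x) - 1) + 1 = -1.
Step 3. [((-x) - 1) + 1 = -1] +1 is outermost — subtract 1 both sides ⇒ sub: (-x) - 1 = -2.
Step 4. [(-x) - 1 = -2] 1 comes off first (add 1), so sub: -x = -1.
Step 5. [-x = -1] flip signs both sides, so neg: x = 1.

Answer: x ∈ {1}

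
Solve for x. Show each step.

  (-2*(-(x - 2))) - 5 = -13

Step 1. [(-2*(-(x - 2))) - 5 = -13] peel the -5: add 5 from each side, so sub: -2*(-(x - 2)) = -8.
Step 2. [-2*(-(x - 2)) = -8] -2·(inner) — divide through by -2 ⇒ div: -(x - 2) = 4.
Step 3. [-(x - 2) = 4] LHS negated; negate both sides. So neg: x - 2 = -4.
Step 4. [x - 2 = -4] -2 is outermost — add 2 both sides, so sub: x = -2.

Answer: x ∈ {-2}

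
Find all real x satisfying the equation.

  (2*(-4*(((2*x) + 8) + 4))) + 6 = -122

Step 1. [(2*(-4*(((2*x) + 8) + 4))) + 6 = -122] 2 | LHS and 2 | -122: pull 2 out. So factor: (-4*(((2*x) + 8) + 4)) + 3 = -61.
Step 2. [(-4*(((2*x) + 8) + 4)) + 3 = -61] the outer +3 inverts by subtracting 3. So sub: -4*(((2*x) + 8) + 4) = -64.
Step 3. [-4*(((2*x) + 8) + 4) = -64] divide by the outer -4, so div: ((2*x) + 8) + 4 = 16.
Step 4. [((2*x) + 8) + 4 = 16] peel the +4: subtract 4 from each side, so sub: (2*x) + 8 = 12.
Step 5. [(2*x) + 8 = 12] 2 divides every term; factor it out. So factor: x + 4 = 6.
Step 6. [x + 4 = 6] 4 comes off first (subtract 4), so sub: x = 2.

Answer: x ∈ {2}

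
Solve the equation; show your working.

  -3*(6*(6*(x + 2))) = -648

Step 1. [-3*(6*(6*(x + 2))) = -648] divide by the outer -3. So div: 6*(6*(x + 2)) = 216.
Step 2. [6*(6*(x + 2)) = 216] LHS = 6·(…); ÷6 both sides. So div: 6*(x + 2) = 36.
Step 3. [6*(x + 2) = 36] 6 out front; divide by 6. So div: x + 2 = 6.
Step 4. [x + 2 = 6] 2 comes off first (subtract 2). So sub: x = 4.

Answer: x ∈ {4}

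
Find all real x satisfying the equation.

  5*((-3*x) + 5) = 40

Step 1. [5*((-3*x) + 5) = 40] 5·(inner) — divide through by 5. So div: (-3*x) + 5 = 8.
Step 2. [(-3*x) + 5 = 8] +5 is outermost — subtract 5 both sides, so sub: -3*x = 3.
Step 3. [-3*x = 3] -3 out front; divide by -3, so div: x = -1.

Answer: x ∈ {-1}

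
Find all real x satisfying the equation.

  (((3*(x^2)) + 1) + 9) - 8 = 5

Step 1. [(((3*(x^2)) + 1) + 9) - 8 = 5] the outer -8 inverts by adding 8 ⇒ sub: ((3*(x^2)) + 1) + 9 = 13.
Step 2. [((3*(x^2)) + 1) + 9 = 13] +9 is outermost — subtract 9 both sides. So sub: (3*(x^2)) + 1 = 4.
Step 3. [(3*(x^2)) + 1 = 4] 1 comes off first (subtract 1), so sub: 3*(x^2) = 3.
Step 4. [3*(x^2) = 3] divide by the outer 3 ⇒ div: x^2 = 1.
Step 5. [x^2 = 1] √ both sides: 1 ≥ 0 gives two branches. So sqrt: x = 1 or -1.

Answer: x ∈ {-1, 1}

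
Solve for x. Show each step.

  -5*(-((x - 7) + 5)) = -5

Step 1. [-5*(-((x - 7) + 5)) = -5] leading coefficient -5: divide by -5. So div: -((x - 7) + 5) = 1.
Step 2. [-((x - 7) + 5) = 1] LHS negated; negate both sides. So neg: (x - 7) + 5 = -1.
Step 3. [(x - 7) + 5 = -1] subtract 5: x sits inside (… + 5). So sub: x - 7 = -6.
Step 4. [x - 7 = -6] add 7: x sits inside (… - 7). So sub: x = 1.

Answer: x ∈ {1}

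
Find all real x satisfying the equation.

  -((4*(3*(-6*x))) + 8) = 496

Step 1. [-((4*(3*(-6*x))) + 8) = 496] flip signs both sides. So neg: (4*(3*(-6*x))) + 8 = -496.
Step 2. [(4*(3*(-6*x))) + 8 = -496] +8 is outermost — subtract 8 both sides, so sub: 4*(3*(-6*x)) = -504.
Step 3. [4*(3*(-6*x)) = -504] divide by the outer 4 ⇒ div: 3*(-6*x) = -126.
Step 4. [3*(-6*x) = -126] 3 out front; divide by 3. So div: -6*x = -42.
Step 5. [-6*x = -42] -6·(inner) — divide through by -6. So div: x = 7.

Answer: x ∈ {7}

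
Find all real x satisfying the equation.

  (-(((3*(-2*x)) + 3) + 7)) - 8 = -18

Step 1. [(-(((3*(-2*x)) + 3) + 7)) - 8 = -18] 8 comes off first (add 8), so sub: -(((3*(-2*x)) + 3) + 7) = -10.
Step 2. [-(((3*(-2*x)) + 3) + 7) = -10] flip signs both sides, so neg: ((3*(-2*x)) + 3) + 7 = 10.
Step 3. [((3*(-2*x)) + 3) + 7 = 10] the outer +7 inverts by subtracting 7 ⇒ sub: (3*(-2*x)) + 3 = 3.
Step 4. [(3*(-2*x)) + 3 = 3] peel the +3: subtract 3 from each side, so sub: 3*(-2*x) = 0.
Step 5. [3*(-2*x) = 0] 3·(inner) — divide through by 3, so div: -2*x = 0.
Step 6. [-2*x = 0] -2 out front; divide by -2 ⇒ div: x = 0.

Answer: x ∈ {0}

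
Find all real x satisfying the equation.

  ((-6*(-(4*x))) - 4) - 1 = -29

Step 1. [((-6*(-(4*x))) - 4) - 1 = -29] -1 is outermost — add 1 both sides ⇒ sub: (-6*(-(4*x))) - 4 = -28.
Step 2. [(-6*(-(4*x))) - 4 = -28] add 4: x sits inside (… - 4), so sub: -6*(-(4*x)) = -24.
Step 3. [-6*(-(4*x)) = -24] -6·(inner) — divide through by -6 ⇒ div: -(4*x) = 4.
Step 4. [-(4*x) = 4] flip signs both sides ⇒ neg: 4*x = -4.
Step 5. [4*x = -4] LHS = 4·(…); ÷4 both sides ⇒ div: x = -1.

Answer: x ∈ {-1}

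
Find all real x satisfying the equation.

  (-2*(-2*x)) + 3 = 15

Step 1. [(-2*(-2*x)) + 3 = 15] 3 comes off first (subtract 3) ⇒ sub: -2*(-2*x) = 12.
Step 2. [-2*(-2*x) = 12] LHS = -2·(…); ÷-2 both sides. So div: -2*x = -6.
Step 3. [-2*x = -6] -2 out front; divide by -2 ⇒ div: x = 3.

Answer: x ∈ {3}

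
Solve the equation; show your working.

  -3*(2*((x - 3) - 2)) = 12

Step 1. [-3*(2*((x - 3) - 2)) = 12] divide by the outer -3 ⇒ div: 2*((x - 3) - 2) = -4.
Step 2. [2*((x - 3) - 2) = -4] leading coefficient 2: divide by 2 ⇒ div: (x - 3) - 2 = -2.
Step 3. [(x - 3) - 2 = -2] 2 comes off first (add 2), so sub: x - 3 = 0.
Step 4. [x - 3 = 0] -3 is outermost — add 3 both sides ⇒ sub: x = 3.

Answer: x ∈ {3}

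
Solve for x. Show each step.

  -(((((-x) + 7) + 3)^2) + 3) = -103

Step 1. [-(((((-x) + 7) + 3)^2) + 3) = -103] LHS negated; negate both sides. So neg: ((((-x) + 7) + 3)^2) + 3 = 103.
Step 2. [((((-x) + 7) + 3)^2) + 3 = 103] +3 is outermost — subtract 3 both sides ⇒ sub: (((-x) + 7) + 3)^2 = 100.
Step 3. [(((-x) + 7) + 3)^2 = 100] LHS squared, RHS 100 ≥ 0: apply √ (±), so sqrt: ((-x) + 7) + 3 = 10 or -10.
Step 4. [((-x) + 7) + 3 = 10 or -10] 3 comes off first (subtract 3) ⇒ sub: (-x) + 7 = 7 or -13.
Step 5. [(-x) + 7 = 7 or -13] peel the +7: subtract 7 from each side. So sub: -x = 0 or -20.
Step 6. [-x = 0 or -20] LHS negated; negate both sides ⇒ neg: x = 0 or 20.

Answer: x ∈ {0, 20}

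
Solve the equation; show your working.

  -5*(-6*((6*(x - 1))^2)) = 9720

Step 1. [-5*(-6*((6*(x - 1))^2)) = 9720] -5·(inner) — divide through by -5 ⇒ div: -6*((6*(x - 1))^2) = -1944.
Step 2. [-6*((6*(x - 1))^2) = -1944] leading coefficient -6: divide by -6 ⇒ div: (6*(x - 1))^2 = 324.
Step 3. [(6*(x - 1))^2 = 324] LHS squared, RHS 324 ≥ 0: apply √ (±), so sqrt: 6*(x - 1) = 18 or -18.
Step 4. [6*(x - 1) = 18 or -18] 6·(inner) — divide through by 6. So div: x - 1 = 3 or -3.
Step 5. [x - 1 = 3 or -3] add 1: x sits inside (… - 1), so sub: x = 4 or -2.

Answer: x ∈ {-2, 4}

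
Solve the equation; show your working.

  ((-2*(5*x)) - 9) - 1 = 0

Step 1. [((-2*(5*x)) - 9) - 1 = 0] peel the -1: add 1 from each side, so sub: (-2*(5*x)) - 9 = 1.
Step 2. [(-2*(5*x)) - 9 = 1] peel the -9: add 9 from each side ⇒ sub: -2*(5*x) = 10.
Step 3. [-2*(5*x) = 10] -2·(inner) — divide through by -2. So div: 5*x = -5.
Step 4. [5*x = -5] 5 out front; divide by 5. So div: x = -1.

Answer: x ∈ {-1}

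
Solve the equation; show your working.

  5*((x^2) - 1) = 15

Step 1. [5*((x^2) - 1) = 15] 5 out front; divide by 5, so div: (x^2) - 1 = 3.
Step 2. [(x^2) - 1 = 3] 1 comes off first (add 1). So sub: x^2 = 4.
Step 3. [x^2 = 4] √ both sides: 4 ≥ 0 gives two branches ⇒ sqrt: x = 2 or -2.

Answer: x ∈ {-2, 2}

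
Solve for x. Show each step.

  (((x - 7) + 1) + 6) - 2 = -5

Step 1. [(((x - 7) + 1) + 6) - 2 = -5] peel the -2: add 2 from each side, so sub: ((x - 7) + 1) + 6 = -3.
Step 2. [((x - 7) + 1) + 6 = -3] subtract 6: x sits inside (… + 6), so sub: (x - 7) + 1 = -9.
Step 3. [(x - 7) + 1 = -9] the outer +1 inverts by subtracting 1. So sub: x - 7 = -10.
Step 4. [x - 7 = -10] peel the -7: add 7 from each side ⇒ sub: x = -3.

Answer: x ∈ {-3}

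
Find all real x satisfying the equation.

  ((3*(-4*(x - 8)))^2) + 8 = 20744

Step 1. [((3*(-4*(x - 8)))^2) + 8 = 20744] 8 comes off first (subtract 8), so sub: (3*(-4*(x - 8)))^2 = 20736.
Step 2. [(3*(-4*(x - 8)))^2 = 20736] √ both sides: 20736 ≥ 0 gives two branches. So sqrt: 3*(-4*(x - 8)) = 144 or -144.
Step 3. [3*(-4*(x - 8)) = 144 or -144] LHS = 3·(…); ÷3 both sides ⇒ div: -4*(x - 8) = 48 or -48.
Step 4. [-4*(x - 8) = 48 or -48] -4 out front; divide by -4, so div: x - 8 = -12 or 12.
Step 5. [x - 8 = -12 or 12] 8 comes off first (add 8), so sub: x = -4 or 20.

Answer: x ∈ {-4, 20}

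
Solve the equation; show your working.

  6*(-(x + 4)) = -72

Step 1. [6*(-(x + 4)) = -72] LHS = 6·(…); ÷6 both sides ⇒ div: -(x + 4) = -12.
Step 2. [-(x + 4) = -12] LHS negated; negate both sides. So neg: x + 4 = 12.
Step 3. [x + 4 = 12] +4 is outermost — subtract 4 both sides ⇒ sub: x = 8.

Answer: x ∈ {8}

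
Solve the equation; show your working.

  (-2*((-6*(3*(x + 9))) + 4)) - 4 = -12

Step 1. [(-2*((-6*(3*(x + 9))) + 4)) - 4 = -12] the outer -4 inverts by adding 4 ⇒ sub: -2*((-6*(3*(x + 9))) + 4) = -8.
Step 2. [-2*((-6*(3*(x + 9))) + 4) = -8] divide by the outer -2. So div: (-6*(3*(x + 9))) + 4 = 4.
Step 3. [(-6*(3*(x + 9))) + 4 = 4] +4 is outermost — subtract 4 both sides, so sub: -6*(3*(x + 9)) = 0.
Step 4. [-6*(3*(x + 9)) = 0] -6·(inner) — divide through by -6 ⇒ div: 3*(x + 9) = 0.
Step 5. [3*(x + 9) = 0] divide by the outer 3 ⇒ div: x + 9 = 0.
Step 6. [x + 9 = 0] the outer +9 inverts by subtracting 9, so sub: x = -9.

Answer: x ∈ {-9}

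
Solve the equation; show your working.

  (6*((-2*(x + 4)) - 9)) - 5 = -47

Step 1. [(6*((-2*(x + 4)) - 9)) - 5 = -47] 5 comes off first (add 5), so sub: 6*((-2*(x + 4)) - 9) = -42.
Step 2. [6*((-2*(x + 4)) - 9) = -42] divide by the outer 6, so div: (-2*(x + 4)) - 9 = -7.
Step 3. [(-2*(x + 4)) - 9 = -7] -9 is outermost — add 9 both sides ⇒ sub: -2*(x + 4) = 2.
Step 4. [-2*(x + 4) = 2] leading coefficient -2: divide by -2 ⇒ div: x + 4 = -1.
Step 5. [x + 4 = -1] subtract 4: x sits inside (… + 4), so sub: x = -5.

Answer: x ∈ {-5}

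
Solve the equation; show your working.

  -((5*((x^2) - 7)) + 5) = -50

Step 1. [-((5*((x^2) - 7)) + 5) = -50] leading − — multiply by −1 ⇒ neg: (5*((x^2) - 7)) + 5 = 50.
Step 2. [(5*((x^2) - 7)) + 5 = 50] 5 | LHS and 5 | 50: pull 5 out. So factor: ((x^2) - 7) + 1 = 10.
Step 3. [((x^2) - 7) + 1 = 10] subtract 1: x sits inside (… + 1) ⇒ sub: (x^2) - 7 = 9.
Step 4. [(x^2) - 7 = 9] add 7: x sits inside (… - 7) ⇒ sub: x^2 = 16.
Step 5. [x^2 = 16] √ both sides: 16 ≥ 0 gives two branches. So sqrt: x = 4 or -4.

Answer: x ∈ {-4, 4}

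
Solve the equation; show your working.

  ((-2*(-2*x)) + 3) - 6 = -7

Step 1. [((-2*(-2*x)) + 3) - 6 = -7] add 6: x sits inside (… - 6). So sub: (-2*(-2*x)) + 3 = -1.
Step 2. [(-2*(-2*x)) + 3 = -1] subtract 3: x sits inside (… + 3). So sub: -2*(-2*x) = -4.
Step 3. [-2*(-2*x) = -4] divide by the outer -2 ⇒ div: -2*x = 2.
Step 4. [-2*x = 2] -2·(inner) — divide through by -2, so div: x = -1.

Answer: x ∈ {-1}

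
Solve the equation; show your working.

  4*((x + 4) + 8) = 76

Step 1. [4*((x + 4) + 8) = 76] leading coefficient 4: divide by 4. So div: (x + 4) + 8 = 19.
Step 2. [(x + 4) + 8 = 19] +8 is outermost — subtract 8 both sides. So sub: x + 4 = 11.
Step 3. [x + 4 = 11] the outer +4 inverts by subtracting 4, so sub: x = 7.

Answer: x ∈ {7}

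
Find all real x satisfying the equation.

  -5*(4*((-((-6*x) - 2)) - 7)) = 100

Step 1. [-5*(4*((-((-6*x) - 2)) - 7)) = 100] -5 out front; divide by -5. So div: 4*((-((-6*x) - 2)) - 7) = -20.
Step 2. [4*((-((-6*x) - 2)) - 7) = -20] 4·(inner) — divide through by 4 ⇒ div: (-((-6*x) - 2)) - 7 = -5.
Step 3. [(-((-6*x) - 2)) - 7 = -5] peel the -7: add 7 from each side ⇒ sub: -((-6*x) - 2) = 2.
Step 4. [-((-6*x) - 2) = 2] LHS negated; negate both sides, so neg: (-6*x) - 2 = -2.
Step 5. [(-6*x) - 2 = -2] peel the -2: add 2 from each side. So sub: -6*x = 0.
Step 6. [-6*x = 0] divide by the outer -6. So div: x = 0.

Answer: x ∈ {0}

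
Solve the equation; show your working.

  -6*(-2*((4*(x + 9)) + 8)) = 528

Step 1. [-6*(-2*((4*(x + 9)) + 8)) = 528] divide by the outer -6, so div: -2*((4*(x + 9)) + 8) = -88.
Step 2. [-2*((4*(x + 9)) + 8) = -88] LHS = -2·(…); ÷-2 both sides ⇒ div: (4*(x + 9)) + 8 = 44.
Step 3. [(4*(x + 9)) + 8 = 44] 4 | LHS and 4 | 44: pull 4 out, so factor: (x + 9) + 2 = 11.
Step 4. [(x + 9) + 2 = 11] 2 comes off first (subtract 2), so sub: x + 9 = 9.
Step 5. [x + 9 = 9] 9 comes off first (subtract 9) ⇒ sub: x = 0.

Answer: x ∈ {0}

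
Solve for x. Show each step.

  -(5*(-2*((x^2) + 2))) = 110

Step 1. [-(5*(-2*((x^2) + 2))) = 110] leading − — multiply by −1, so neg: 5*(-2*((x^2) + 2)) = -110.
Step 2. [5*(-2*((x^2) + 2)) = -110] LHS = 5·(…); ÷5 both sides, so div: -2*((x^2) + 2) = -22.
Step 3. [-2*((x^2) + 2) = -22] leading coefficient -2: divide by -2, so div: (x^2) + 2 = 11.
Step 4. [(x^2) + 2 = 11] subtract 2: x sits inside (… + 2), so sub: x^2 = 9.
Step 5. [x^2 = 9] LHS squared, RHS 9 ≥ 0: apply √ (±), so sqrt: x = 3 or -3.

Answer: x ∈ {-3, 3}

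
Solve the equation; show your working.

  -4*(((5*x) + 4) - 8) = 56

Step 1. [-4*(((5*x) + 4) - 8) = 56] -4·(inner) — divide through by -4. So div: ((5*x) + 4) - 8 = -14.
Step 2. [((5*x) + 4) - 8 = -14] add 8: x sits inside (… - 8). So sub: (5*x) + 4 = -6.
Step 3. [(5*x) + 4 = -6] the outer +4 inverts by subtracting 4 ⇒ sub: 5*x = -10.
Step 4. [5*x = -10] 5·(inner) — divide through by 5 ⇒ div: x = -2.

Answer: x ∈ {-2}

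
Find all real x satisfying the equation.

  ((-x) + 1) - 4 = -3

Step 1. [((-x) + 1) - 4 = -3] -4 is outermost — add 4 both sides, so sub: (-x) + 1 = 1.
Step 2. [(-x) + 1 = 1] peel the +1: subtract 1 from each side ⇒ sub: -x = 0.
Step 3. [-x = 0] leading − — multiply by −1 ⇒ neg: x = 0.

Answer: x ∈ {0}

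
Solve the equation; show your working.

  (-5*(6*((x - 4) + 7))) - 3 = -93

Step 1. [(-5*(6*((x - 4) + 7))) - 3 = -93] the outer -3 inverts by adding 3. So sub: -5*(6*((x - 4) + 7)) = -90.
Step 2. [-5*(6*((x - 4) + 7)) = -90] divide by the outer -5 ⇒ div: 6*((x - 4) + 7) = 18.
Step 3. [6*((x - 4) + 7) = 18] 6 out front; divide by 6. So div: (x - 4) + 7 = 3.
Step 4. [(x - 4) + 7 = 3] +7 is outermost — subtract 7 both sides, so sub: x - 4 = -4.
Step 5. [x - 4 = -4] -4 is outermost — add 4 both sides. So sub: x = 0.

Answer: x ∈ {0}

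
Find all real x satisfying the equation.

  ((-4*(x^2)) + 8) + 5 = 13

Step 1. [((-4*(x^2)) + 8) + 5 = 13] the outer +5 inverts by subtracting 5. So sub: (-4*(x^2)) + 8 = 8.
Step 2. [(-4*(x^2)) + 8 = 8] common factor -4 (LHS and 8) — divide through ⇒ factor: (x^2) - 2 = -2.
Step 3. [(x^2) - 2 = -2] peel the -2: add 2 from each side. So sub: x^2 = 0.
Step 4. [x^2 = 0] LHS squared, RHS 0 ≥ 0: apply √ (±). So sqrt: x = 0.

Answer: x ∈ {0}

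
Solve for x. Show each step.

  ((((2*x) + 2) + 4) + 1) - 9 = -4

Step 1. [((((2*x) + 2) + 4) + 1) - 9 = -4] 9 comes off first (add 9), so sub: (((2*x) + 2) + 4) + 1 = 5.
Step 2. [(((2*x) + 2) + 4) + 1 = 5] 1 comes off first (subtract 1), so sub: ((2*x) + 2) + 4 = 4.
Step 3. [((2*x) + 2) + 4 = 4] subtract 4: x sits inside (… + 4), so sub: (2*x) + 2 = 0.
Step 4. [(2*x) + 2 = 0] common factor 2 (LHS and 0) — divide through ⇒ factor: x + 1 = 0.
Step 5. [x + 1 = 0] peel the +1: subtract 1 from each side, so sub: x = -1.

Answer: x ∈ {-1}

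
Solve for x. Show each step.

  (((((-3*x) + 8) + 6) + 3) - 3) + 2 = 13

Step 1. [(((((-3*x) + 8) + 6) + 3) - 3) + 2 = 13] 2 comes off first (subtract 2), so sub: ((((-3*x) + 8) + 6) + 3) - 3 = 11.
Step 2. [((((-3*x) + 8) + 6) + 3) - 3 = 11] -3 is outermost — add 3 both sides ⇒ sub: (((-3*x) + 8) + 6) + 3 = 14.
Step 3. [(((-3*x) + 8) + 6) + 3 = 14] the outer +3 inverts by subtracting 3 ⇒ sub: ((-3*x) + 8) + 6 = 11.
Step 4. [((-3*x) + 8) + 6 = 11] 6 comes off first (subtract 6) ⇒ sub: (-3*x) + 8 = 5.
Step 5. [(-3*x) + 8 = 5] subtract 8: x sits inside (… + 8), so sub: -3*x = -3.
Step 6. [-3*x = -3] LHS = -3·(…); ÷-3 both sides ⇒ div: x = 1.

Answer: x ∈ {1}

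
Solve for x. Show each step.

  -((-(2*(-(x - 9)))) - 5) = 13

Step 1. [-((-(2*(-(x - 9)))) - 5) = 13] leading − — multiply by −1 ⇒ neg: (-(2*(-(x - 9)))) - 5 = -13.
Step 2. [(-(2*(-(x - 9)))) - 5 = -13] -5 is outermost — add 5 both sides ⇒ sub: -(2*(-(x - 9))) = -8.
Step 3. [-(2*(-(x - 9))) = -8] flip signs both sides, so neg: 2*(-(x - 9)) = 8.
Step 4. [2*(-(x - 9)) = 8] 2 out front; divide by 2, so div: -(x - 9) = 4.
Step 5. [-(x - 9) = 4] flip signs both sides, so neg: x - 9 = -4.
Step 6. [x - 9 = -4] 9 comes off first (add 9), so sub: x = 5.

Answer: x ∈ {5}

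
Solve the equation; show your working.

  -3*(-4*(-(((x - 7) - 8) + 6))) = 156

Step 1. [-3*(-4*(-(((x - 7) - 8) + 6))) = 156] -3 out front; divide by -3 ⇒ div: -4*(-(((x - 7) - 8) + 6)) = -52.
Step 2. [-4*(-(((x - 7) - 8) + 6)) = -52] leading coefficient -4: divide by -4, so div: -(((x - 7) - 8) + 6) = 13.
Step 3. [-(((x - 7) - 8) + 6) = 13] flip signs both sides ⇒ neg: ((x - 7) - 8) + 6 = -13.
Step 4. [((x - 7) - 8) + 6 = -13] 6 comes off first (subtract 6). So sub: (x - 7) - 8 = -19.
Step 5. [(x - 7) - 8 = -19] 8 comes off first (add 8). So sub: x - 7 = -11.
Step 6. [x - 7 = -11] peel the -7: add 7 from each side, so sub: x = -4.

Answer: x ∈ {-4}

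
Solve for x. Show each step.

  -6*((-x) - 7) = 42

Step 1. [-6*((-x) - 7) = 42] LHS = -6·(…); ÷-6 both sides, so div: (-x) - 7 = -7.
Step 2. [(-x) - 7 = -7] the outer -7 inverts by adding 7. So sub: -x = 0.
Step 3. [-x = 0] leading − — multiply by −1, so neg: x = 0.

Answer: x ∈ {0}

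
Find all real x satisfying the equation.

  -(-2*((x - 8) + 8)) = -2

Step 1. [-(-2*((x - 8) + 8)) = -2] LHS negated; negate both sides, so neg: -2*((x - 8) + 8) = 2.
Step 2. [-2*((x - 8) + 8) = 2] leading coefficient -2: divide by -2, so div: (x - 8) + 8 = -1.
Step 3. [(x - 8) + 8 = -1] subtract 8: x sits inside (… + 8), so sub: x - 8 = -9.
Step 4. [x - 8 = -9] 8 comes off first (add 8). So sub: x = -1.

Answer: x ∈ {-1}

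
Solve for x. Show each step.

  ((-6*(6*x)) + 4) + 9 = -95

Step 1. [((-6*(6*x)) + 4) + 9 = -95] peel the +9: subtract 9 from each side, so sub: (-6*(6*x)) + 4 = -104.
Step 2. [(-6*(6*x)) + 4 = -104] +4 is outermost — subtract 4 both sides, so sub: -6*(6*x) = -108.
Step 3. [-6*(6*x) = -108] leading coefficient -6: divide by -6, so div: 6*x = 18.
Step 4. [6*x = 18] 6 out front; divide by 6. So div: x = 3.

Answer: x ∈ {3}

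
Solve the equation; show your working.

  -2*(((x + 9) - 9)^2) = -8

Step 1. [-2*(((x + 9) - 9)^2) = -8] LHS = -2·(…); ÷-2 both sides. So div: ((x + 9) - 9)^2 = 4.
Step 2. [((x + 9) - 9)^2 = 4] 4 ≥ 0, LHS is (·)² — take ±√ ⇒ sqrt: (x + 9) - 9 = 2 or -2.
Step 3. [(x + 9) - 9 = 2 or -2] peel the -9: add 9 from each side. So sub: x + 9 = 11 or 7.
Step 4. [x + 9 = 11 or 7] 9 comes off first (subtract 9). So sub: x = 2 or -2.

Answer: x ∈ {-2, 2}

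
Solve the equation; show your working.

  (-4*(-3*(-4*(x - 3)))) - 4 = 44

Step 1. [(-4*(-3*(-4*(x - 3)))) - 4 = 44] -4 divides every term; factor it out, so factor: (-3*(-4*(x - 3))) + 1 = -11.
Step 2. [(-3*(-4*(x - 3))) + 1 = -11] the outer +1 inverts by subtracting 1. So sub: -3*(-4*(x - 3)) = -12.
Step 3. [-3*(-4*(x - 3)) = -12] divide by the outer -3. So div: -4*(x - 3) = 4.
Step 4. [-4*(x - 3) = 4] leading coefficient -4: divide by -4, so div: x - 3 = -1.
Step 5. [x - 3 = -1] -3 is outermost — add 3 both sides ⇒ sub: x = 2.

Answer: x ∈ {2}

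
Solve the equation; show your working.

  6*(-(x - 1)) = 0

Step 1. [6*(-(x - 1)) = 0] divide by the outer 6, so div: -(x - 1) = 0.
Step 2. [-(x - 1) = 0] flip signs both sides ⇒ neg: x - 1 = 0.
Step 3. [x - 1 = 0] the outer -1 inverts by adding 1, so sub: x = 1.

Answer: x ∈ {1}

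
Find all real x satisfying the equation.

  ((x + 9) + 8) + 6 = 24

Step 1. [((x + 9) + 8) + 6 = 24] +6 is outermost — subtract 6 both sides, so sub: (x + 9) + 8 = 18.
Step 2. [(x + 9) + 8 = 18] subtract 8: x sits inside (… + 8), so sub: x + 9 = 10.
Step 3. [x + 9 = 10] the outer +9 inverts by subtracting 9, so sub: x = 1.

Answer: x ∈ {1}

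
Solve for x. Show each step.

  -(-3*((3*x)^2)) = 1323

Step 1. [-(-3*((3*x)^2)) = 1323] LHS negated; negate both sides, so neg: -3*((3*x)^2) = -1323.
Step 2. [-3*((3*x)^2) = -1323] leading coefficient -3: divide by -3. So div: (3*x)^2 = 441.
Step 3. [(3*x)^2 = 441] LHS squared, RHS 441 ≥ 0: apply √ (±) ⇒ sqrt: 3*x = 21 or -21.
Step 4. [3*x = 21 or -21] LHS = 3·(…); ÷3 both sides ⇒ div: x = 7 or -7.

Answer: x ∈ {-7, 7}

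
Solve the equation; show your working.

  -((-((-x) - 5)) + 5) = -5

Step 1. [-((-((-x) - 5)) + 5) = -5] leading − — multiply by −1. So neg: (-((-x) - 5)) + 5 = 5.
Step 2. [(-((-x) - 5)) + 5 = 5] +5 is outermost — subtract 5 both sides ⇒ sub: -((-x) - 5) = 0.
Step 3. [-((-x) - 5) = 0] leading − — multiply by −1. So neg: (-x) - 5 = 0.
Step 4. [(-x) - 5 = 0] -5 is outermost — add 5 both sides ⇒ sub: -x = 5.
Step 5. [-x = 5] LHS negated; negate both sides. So neg: x = -5.

Answer: x ∈ {-5}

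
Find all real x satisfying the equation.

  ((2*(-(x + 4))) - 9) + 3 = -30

Step 1. [((2*(-(x + 4))) - 9) + 3 = -30] 3 comes off first (subtract 3), so sub: (2*(-(x + 4))) - 9 = -33.
Step 2. [(2*(-(x + 4))) - 9 = -33] 9 comes off first (add 9), so sub: 2*(-(x + 4)) = -24.
Step 3. [2*(-(x + 4)) = -24] divide by the outer 2, so div: -(x + 4) = -12.
Step 4. [-(x + 4) = -12] LHS negated; negate both sides. So neg: x + 4 = 12.
Step 5. [x + 4 = 12] +4 is outermost — subtract 4 both sides, so sub: x = 8.

Answer: x ∈ {8}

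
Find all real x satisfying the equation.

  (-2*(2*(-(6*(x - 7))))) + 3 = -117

Step 1. [(-2*(2*(-(6*(x - 7))))) + 3 = -117] 3 comes off first (subtract 3), so sub: -2*(2*(-(6*(x - 7)))) = -120.
Step 2. [-2*(2*(-(6*(x - 7)))) = -120] leading coefficient -2: divide by -2 ⇒ div: 2*(-(6*(x - 7))) = 60.
Step 3. [2*(-(6*(x - 7))) = 60] LHS = 2·(…); ÷2 both sides. So div: -(6*(x - 7)) = 30.
Step 4. [-(6*(x - 7)) = 30] flip signs both sides ⇒ neg: 6*(x - 7) = -30.
Step 5. [6*(x - 7) = -30] divide by the outer 6, so div: x - 7 = -5.
Step 6. [x - 7 = -5] add 7: x sits inside (… - 7), so sub: x = 2.

Answer: x ∈ {2}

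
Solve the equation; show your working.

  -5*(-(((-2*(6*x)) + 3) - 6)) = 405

Step 1. [-5*(-(((-2*(6*x)) + 3) - 6)) = 405] leading coefficient -5: divide by -5, so div: -(((-2*(6*x)) + 3) - 6) = -81.
Step 2. [-(((-2*(6*x)) + 3) - 6) = -81] LHS negated; negate both sides. So neg: ((-2*(6*x)) + 3) - 6 = 81.
Step 3. [((-2*(6*x)) + 3) - 6 = 81] 6 comes off first (add 6), so sub: (-2*(6*x)) + 3 = 87.
Step 4. [(-2*(6*x)) + 3 = 87] 3 comes off first (subtract 3), so sub: -2*(6*x) = 84.
Step 5. [-2*(6*x) = 84] -2·(inner) — divide through by -2, so div: 6*x = -42.
Step 6. [6*x = -42] leading coefficient 6: divide by 6 ⇒ div: x = -7.

Answer: x ∈ {-7}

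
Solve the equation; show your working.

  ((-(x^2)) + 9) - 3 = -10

Step 1. [((-(x^2)) + 9) - 3 = -10] 3 comes off first (add 3) ⇒ sub: (-(x^2)) + 9 = -7.
Step 2. [(-(x^2)) + 9 = -7] +9 is outermost — subtract 9 both sides, so sub: -(x^2) = -16.
Step 3. [-(x^2) = -16] flip signs both sides ⇒ neg: x^2 = 16.
Step 4. [x^2 = 16] √ both sides: 16 ≥ 0 gives two branches, so sqrt: x = 4 or -4.

Answer: x ∈ {-4, 4}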